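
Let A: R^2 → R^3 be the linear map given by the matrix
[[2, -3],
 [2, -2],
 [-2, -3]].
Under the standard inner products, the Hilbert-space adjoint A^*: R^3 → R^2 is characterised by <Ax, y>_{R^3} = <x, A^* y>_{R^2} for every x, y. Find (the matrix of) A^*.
A^* = A^T =
[[2, 2, -2],
 [-3, -2, -3]]

For real matrices with standard dot products, the defining identity <Ax, y> = <x, A^* y> gives (Ax)^T y = x^T (A^*) y, i.e. x^T A^T y = x^T (A^*) y. Since this holds for all x, y, we must have A^* = A^T. Therefore
A^* =
[[2, 2, -2],
 [-3, -2, -3]].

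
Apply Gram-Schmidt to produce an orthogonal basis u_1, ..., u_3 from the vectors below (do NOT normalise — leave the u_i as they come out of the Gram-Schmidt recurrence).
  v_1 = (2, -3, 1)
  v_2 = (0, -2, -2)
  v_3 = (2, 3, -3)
Orthogonal basis:
  u_1 = (2, -3, 1)
  u_2 = (-4/7, -8/7, -16/7)
  u_3 = (10/3, 5/3, -5/3)

Apply the Gram-Schmidt recurrence
  u_1 = v_1
  u_i = v_i − Σ_{j<i} ((v_i · u_j) / (u_j · u_j)) · u_j.

Step by step this gives:
  u_1 = (2, -3, 1)
  u_2 = (-4/7, -8/7, -16/7)
  u_3 = (10/3, 5/3, -5/3)

Orthogonality check:
  u_2 · u_1 = 0 (should be 0)
  u_3 · u_1 = 0 (should be 0)
  u_3 · u_2 = 0 (should be 0)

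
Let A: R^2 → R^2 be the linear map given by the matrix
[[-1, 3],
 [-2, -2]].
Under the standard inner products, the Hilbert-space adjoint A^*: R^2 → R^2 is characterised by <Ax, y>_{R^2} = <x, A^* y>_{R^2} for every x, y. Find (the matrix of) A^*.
A^* = A^T =
[[-1, -2],
 [3, -2]]

For real matrices with standard dot products, the defining identity <Ax, y> = <x, A^* y> gives (Ax)^T y = x^T (A^*) y, i.e. x^T A^T y = x^T (A^*) y. Since this holds for all x, y, we must have A^* = A^T. Therefore
A^* =
[[-1, -2],
 [3, -2]].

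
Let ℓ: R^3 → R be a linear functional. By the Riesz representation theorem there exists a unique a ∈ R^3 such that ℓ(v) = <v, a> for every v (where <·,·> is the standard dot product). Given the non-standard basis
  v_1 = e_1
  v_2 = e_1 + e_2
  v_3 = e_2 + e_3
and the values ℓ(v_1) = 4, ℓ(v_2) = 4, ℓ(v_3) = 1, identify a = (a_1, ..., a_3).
a = (4, 0, 1)

Write a = (a_1, ..., a_3) in the standard basis. For each basis vector v_i, ℓ(v_i) = <v_i, a> is a linear equation in the a_j's. Collect the n equations into a matrix system V a = ℓ, where row i of V is v_i (expressed in the standard basis). Since V is invertible (lower-triangular with 1s on the diagonal, up to permutation), solve by back-substitution:
  V =
[[1, 0, 0],
 [1, 1, 0],
 [0, 1, 1]]
  V a = (4, 4, 1)
Solving gives a = (4, 0, 1).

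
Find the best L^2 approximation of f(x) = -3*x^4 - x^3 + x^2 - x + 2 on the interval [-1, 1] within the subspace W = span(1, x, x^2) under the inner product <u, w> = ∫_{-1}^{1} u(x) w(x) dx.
g(x) = -11*x^2/7 - 8*x/5 + 79/35

The best approximation g ∈ W is the orthogonal projection of f onto W. Writing g = a_0 + a_1 x + a_2 x^2, the coefficients solve the normal equations G · a = b where
  G_{ij} = <φ_i, φ_j> and b_i = <f, φ_i>, with φ_0 = 1, φ_1 = x, φ_2 = x^2.
G =
  [2, 0, 2/3]
  [0, 2/3, 0]
  [2/3, 0, 2/5],
b = (52/15, -16/15, 92/105).
Solving gives a_0 = 79/35, a_1 = -8/5, a_2 = -11/7, so
  g(x) = -11*x^2/7 - 8*x/5 + 79/35.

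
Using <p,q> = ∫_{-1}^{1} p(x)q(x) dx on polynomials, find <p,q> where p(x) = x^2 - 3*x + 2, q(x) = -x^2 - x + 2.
<p,q> = 48/5

Expand the product: p(x)·q(x) = -x^4 + 2*x^3 + 3*x^2 - 8*x + 4.
∫_{-1}^{1} of each monomial x^k gives [2/(k+1) if k even, 0 if k odd]. Integrating term-by-term (or equivalently evaluating the antiderivative F(x) = -x^5/5 + x^4/2 + x^3 - 4*x^2 + 4*x at the endpoints):
  F(1) − F(−1) = 13/10 − (-83/10) = 48/5.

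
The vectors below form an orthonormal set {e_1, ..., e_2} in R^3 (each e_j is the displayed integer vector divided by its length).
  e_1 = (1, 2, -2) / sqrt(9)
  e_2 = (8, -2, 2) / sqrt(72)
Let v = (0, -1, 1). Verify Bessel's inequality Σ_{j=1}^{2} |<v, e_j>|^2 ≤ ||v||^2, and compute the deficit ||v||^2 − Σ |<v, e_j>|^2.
Σ |<v, e_j>|^2 = 2; ||v||^2 = 2; deficit = 0

Write each e_j = u_j / sqrt(<u_j, u_j>) where u_j is the displayed integer vector. Then <v, e_j> = <v, u_j> / sqrt(<u_j, u_j>), so |<v, e_j>|^2 = <v, u_j>^2 / <u_j, u_j>.
Coefficients: <v, e_1> = -4/sqrt(9), <v, e_2> = 4/sqrt(72).
Square and sum: Σ |<v, e_j>|^2 = 2.
Compute ||v||^2 = v·v = 2.
Deficit = 2 − 2 = 0 ≥ 0, confirming Bessel's inequality. (The deficit equals ||v − Σ <v,e_j> e_j||^2, the squared distance from v to span{e_j}.)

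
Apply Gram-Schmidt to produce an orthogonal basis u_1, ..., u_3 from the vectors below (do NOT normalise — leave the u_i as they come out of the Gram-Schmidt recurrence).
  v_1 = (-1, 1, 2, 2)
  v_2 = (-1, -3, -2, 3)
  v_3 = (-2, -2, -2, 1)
Orthogonal basis:
  u_1 = (-1, 1, 2, 2)
  u_2 = (-1, -3, -2, 3)
  u_3 = (-178/115, 18/115, -34/115, -64/115)

Apply the Gram-Schmidt recurrence
  u_1 = v_1
  u_i = v_i − Σ_{j<i} ((v_i · u_j) / (u_j · u_j)) · u_j.

Step by step this gives:
  u_1 = (-1, 1, 2, 2)
  u_2 = (-1, -3, -2, 3)
  u_3 = (-178/115, 18/115, -34/115, -64/115)

Orthogonality check:
  u_2 · u_1 = 0 (should be 0)
  u_3 · u_1 = 0 (should be 0)
  u_3 · u_2 = 0 (should be 0)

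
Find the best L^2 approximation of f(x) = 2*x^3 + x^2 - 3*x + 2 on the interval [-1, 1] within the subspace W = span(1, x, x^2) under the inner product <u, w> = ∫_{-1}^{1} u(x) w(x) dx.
g(x) = x^2 - 9*x/5 + 2

The best approximation g ∈ W is the orthogonal projection of f onto W. Writing g = a_0 + a_1 x + a_2 x^2, the coefficients solve the normal equations G · a = b where
  G_{ij} = <φ_i, φ_j> and b_i = <f, φ_i>, with φ_0 = 1, φ_1 = x, φ_2 = x^2.
G =
  [2, 0, 2/3]
  [0, 2/3, 0]
  [2/3, 0, 2/5],
b = (14/3, -6/5, 26/15).
Solving gives a_0 = 2, a_1 = -9/5, a_2 = 1, so
  g(x) = x^2 - 9*x/5 + 2.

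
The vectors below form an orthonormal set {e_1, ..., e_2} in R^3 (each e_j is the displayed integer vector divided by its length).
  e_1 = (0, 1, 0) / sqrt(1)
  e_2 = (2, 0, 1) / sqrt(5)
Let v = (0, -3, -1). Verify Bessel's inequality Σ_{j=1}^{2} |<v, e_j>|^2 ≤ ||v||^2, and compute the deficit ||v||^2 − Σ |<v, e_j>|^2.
Σ |<v, e_j>|^2 = 46/5; ||v||^2 = 10; deficit = 4/5

Write each e_j = u_j / sqrt(<u_j, u_j>) where u_j is the displayed integer vector. Then <v, e_j> = <v, u_j> / sqrt(<u_j, u_j>), so |<v, e_j>|^2 = <v, u_j>^2 / <u_j, u_j>.
Coefficients: <v, e_1> = -3/sqrt(1), <v, e_2> = -1/sqrt(5).
Square and sum: Σ |<v, e_j>|^2 = 46/5.
Compute ||v||^2 = v·v = 10.
Deficit = 10 − 46/5 = 4/5 ≥ 0, confirming Bessel's inequality. (The deficit equals ||v − Σ <v,e_j> e_j||^2, the squared distance from v to span{e_j}.)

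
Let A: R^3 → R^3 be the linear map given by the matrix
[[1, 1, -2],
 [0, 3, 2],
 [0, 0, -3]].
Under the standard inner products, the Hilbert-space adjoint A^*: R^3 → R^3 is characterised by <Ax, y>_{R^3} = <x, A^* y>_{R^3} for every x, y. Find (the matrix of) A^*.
A^* = A^T =
[[1, 0, 0],
 [1, 3, 0],
 [-2, 2, -3]]

For real matrices with standard dot products, the defining identity <Ax, y> = <x, A^* y> gives (Ax)^T y = x^T (A^*) y, i.e. x^T A^T y = x^T (A^*) y. Since this holds for all x, y, we must have A^* = A^T. Therefore
A^* =
[[1, 0, 0],
 [1, 3, 0],
 [-2, 2, -3]].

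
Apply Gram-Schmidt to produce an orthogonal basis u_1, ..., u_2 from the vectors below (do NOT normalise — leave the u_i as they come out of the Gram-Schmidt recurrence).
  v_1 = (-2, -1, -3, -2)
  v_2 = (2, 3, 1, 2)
Orthogonal basis:
  u_1 = (-2, -1, -3, -2)
  u_2 = (4/9, 20/9, -4/3, 4/9)

Apply the Gram-Schmidt recurrence
  u_1 = v_1
  u_i = v_i − Σ_{j<i} ((v_i · u_j) / (u_j · u_j)) · u_j.

Step by step this gives:
  u_1 = (-2, -1, -3, -2)
  u_2 = (4/9, 20/9, -4/3, 4/9)

Orthogonality check:
  u_2 · u_1 = 0 (should be 0)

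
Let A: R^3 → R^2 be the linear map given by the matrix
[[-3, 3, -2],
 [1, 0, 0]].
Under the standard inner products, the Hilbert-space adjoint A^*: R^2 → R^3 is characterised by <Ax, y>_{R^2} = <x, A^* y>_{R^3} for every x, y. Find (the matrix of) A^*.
A^* = A^T =
[[-3, 1],
 [3, 0],
 [-2, 0]]

For real matrices with standard dot products, the defining identity <Ax, y> = <x, A^* y> gives (Ax)^T y = x^T (A^*) y, i.e. x^T A^T y = x^T (A^*) y. Since this holds for all x, y, we must have A^* = A^T. Therefore
A^* =
[[-3, 1],
 [3, 0],
 [-2, 0]].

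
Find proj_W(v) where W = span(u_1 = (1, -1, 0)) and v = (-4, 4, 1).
proj_W(v) = (-4, 4, 0)

Set up U = [u_1 | ... | u_1] ∈ R^(3×1). The projector onto W = col(U) is P = U (U^T U)^(-1) U^T.
Compute U^T U =
  [2],
and U^T v = (-8).
Solve U^T U · c = U^T v for the coefficients: c = (-4). The projection is proj_W(v) = U c.
Check: (v - proj_W(v)) · u_1 = 0  (should be 0).
Result: proj_W(v) = (-4, 4, 0).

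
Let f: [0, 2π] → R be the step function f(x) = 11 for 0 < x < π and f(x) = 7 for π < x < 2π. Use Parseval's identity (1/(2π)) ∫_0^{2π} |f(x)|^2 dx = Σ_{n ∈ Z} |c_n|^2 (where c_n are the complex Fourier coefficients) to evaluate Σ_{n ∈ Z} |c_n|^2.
Σ |c_n|^2 = 85

Parseval equates the L^2 energy of f (normalised by 1/(2π)) with the ℓ^2 sum of its Fourier coefficients: (1/(2π)) ∫_0^{2π} |f|^2 = Σ |c_n|^2.
Compute the left side: (1/(2π)) [∫_0^π 11^2 dx + ∫_π^{2π} 7^2 dx] = (1/(2π)) · (121π + 49π) = (121 + 49)/2 = 85.
So Σ_{n ∈ Z} |c_n|^2 = 85.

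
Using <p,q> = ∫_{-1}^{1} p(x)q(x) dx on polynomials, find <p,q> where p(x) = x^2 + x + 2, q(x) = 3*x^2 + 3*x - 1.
<p,q> = 38/15

Expand the product: p(x)·q(x) = 3*x^4 + 6*x^3 + 8*x^2 + 5*x - 2.
∫_{-1}^{1} of each monomial x^k gives [2/(k+1) if k even, 0 if k odd]. Integrating term-by-term (or equivalently evaluating the antiderivative F(x) = 3*x^5/5 + 3*x^4/2 + 8*x^3/3 + 5*x^2/2 - 2*x at the endpoints):
  F(1) − F(−1) = 79/15 − (41/15) = 38/15.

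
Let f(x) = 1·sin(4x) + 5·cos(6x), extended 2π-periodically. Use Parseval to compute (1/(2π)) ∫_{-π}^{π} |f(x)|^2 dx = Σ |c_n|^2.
Σ |c_n|^2 = 13

Expand |f|^2 and use orthogonality of {sin(nx), cos(mx)} on [-π, π]:
  ∫_{-π}^{π} sin(nx)^2 dx = π, ∫ cos(mx)^2 dx = π, and cross terms integrate to 0.
So ∫_{-π}^{π} f(x)^2 dx = 1^2 · π + 5^2 · π = (1 + 25)π.
Divide by 2π: (1 + 25)/2 = 13.
By Parseval, this equals Σ |c_n|^2.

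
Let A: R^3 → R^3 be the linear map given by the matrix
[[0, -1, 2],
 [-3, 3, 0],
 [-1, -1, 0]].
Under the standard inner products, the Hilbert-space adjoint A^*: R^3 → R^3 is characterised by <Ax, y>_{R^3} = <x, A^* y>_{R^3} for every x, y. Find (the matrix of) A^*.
A^* = A^T =
[[0, -3, -1],
 [-1, 3, -1],
 [2, 0, 0]]

For real matrices with standard dot products, the defining identity <Ax, y> = <x, A^* y> gives (Ax)^T y = x^T (A^*) y, i.e. x^T A^T y = x^T (A^*) y. Since this holds for all x, y, we must have A^* = A^T. Therefore
A^* =
[[0, -3, -1],
 [-1, 3, -1],
 [2, 0, 0]].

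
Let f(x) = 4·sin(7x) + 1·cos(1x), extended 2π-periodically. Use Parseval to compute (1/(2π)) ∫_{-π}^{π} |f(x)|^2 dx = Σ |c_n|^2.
Σ |c_n|^2 = 17/2

Expand |f|^2 and use orthogonality of {sin(nx), cos(mx)} on [-π, π]:
  ∫_{-π}^{π} sin(nx)^2 dx = π, ∫ cos(mx)^2 dx = π, and cross terms integrate to 0.
So ∫_{-π}^{π} f(x)^2 dx = 4^2 · π + 1^2 · π = (16 + 1)π.
Divide by 2π: (16 + 1)/2 = 17/2.
By Parseval, this equals Σ |c_n|^2.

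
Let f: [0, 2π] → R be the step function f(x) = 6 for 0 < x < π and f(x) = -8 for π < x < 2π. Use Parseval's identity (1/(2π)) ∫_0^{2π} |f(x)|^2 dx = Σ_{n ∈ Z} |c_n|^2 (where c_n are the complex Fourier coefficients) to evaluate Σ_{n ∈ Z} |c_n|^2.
Σ |c_n|^2 = 50

Parseval equates the L^2 energy of f (normalised by 1/(2π)) with the ℓ^2 sum of its Fourier coefficients: (1/(2π)) ∫_0^{2π} |f|^2 = Σ |c_n|^2.
Compute the left side: (1/(2π)) [∫_0^π 6^2 dx + ∫_π^{2π} (-8)^2 dx] = (1/(2π)) · (36π + 64π) = (36 + 64)/2 = 50.
So Σ_{n ∈ Z} |c_n|^2 = 50.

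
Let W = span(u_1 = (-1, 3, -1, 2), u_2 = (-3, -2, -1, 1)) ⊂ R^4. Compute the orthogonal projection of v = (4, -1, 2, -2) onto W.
proj_W(v) = (11/3, -11/15, 9/5, -8/3)

Set up U = [u_1 | ... | u_2] ∈ R^(4×2). The projector onto W = col(U) is P = U (U^T U)^(-1) U^T.
Compute U^T U =
  [15, 0]
  [0, 15],
and U^T v = (-13, -14).
Solve U^T U · c = U^T v for the coefficients: c = (-13/15, -14/15). The projection is proj_W(v) = U c.
Check: (v - proj_W(v)) · u_1 = 0  (should be 0).
Check: (v - proj_W(v)) · u_2 = 0  (should be 0).
Result: proj_W(v) = (11/3, -11/15, 9/5, -8/3).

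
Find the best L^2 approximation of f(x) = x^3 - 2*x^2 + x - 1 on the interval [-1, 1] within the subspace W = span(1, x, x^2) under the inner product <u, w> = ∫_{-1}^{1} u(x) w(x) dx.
g(x) = -2*x^2 + 8*x/5 - 1

The best approximation g ∈ W is the orthogonal projection of f onto W. Writing g = a_0 + a_1 x + a_2 x^2, the coefficients solve the normal equations G · a = b where
  G_{ij} = <φ_i, φ_j> and b_i = <f, φ_i>, with φ_0 = 1, φ_1 = x, φ_2 = x^2.
G =
  [2, 0, 2/3]
  [0, 2/3, 0]
  [2/3, 0, 2/5],
b = (-10/3, 16/15, -22/15).
Solving gives a_0 = -1, a_1 = 8/5, a_2 = -2, so
  g(x) = -2*x^2 + 8*x/5 - 1.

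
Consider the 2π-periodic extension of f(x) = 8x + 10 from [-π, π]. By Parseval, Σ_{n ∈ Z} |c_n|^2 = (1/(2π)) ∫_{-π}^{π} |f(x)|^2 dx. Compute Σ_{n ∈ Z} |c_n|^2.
Σ |c_n|^2 = 64π^2/3 + 100

Expand and integrate term by term over [-π, π]:
  ∫ (8x)^2 dx = 64·(2π^3/3); ∫ 2·8·(10)·x dx = 0 (odd integrand); ∫ 10^2 dx = 100·2π.
So (1/(2π)) ∫_{-π}^{π} (8x + 10)^2 dx = 64π^2/3 + 100 = 64π^2/3 + 100.
Parseval ⇒ Σ |c_n|^2 = 64π^2/3 + 100.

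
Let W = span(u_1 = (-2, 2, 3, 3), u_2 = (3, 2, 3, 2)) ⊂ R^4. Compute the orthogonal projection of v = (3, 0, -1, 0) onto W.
proj_W(v) = (37/13, -2/13, -3/13, -10/13)

Set up U = [u_1 | ... | u_2] ∈ R^(4×2). The projector onto W = col(U) is P = U (U^T U)^(-1) U^T.
Compute U^T U =
  [26, 13]
  [13, 26],
and U^T v = (-9, 6).
Solve U^T U · c = U^T v for the coefficients: c = (-8/13, 7/13). The projection is proj_W(v) = U c.
Check: (v - proj_W(v)) · u_1 = 0  (should be 0).
Check: (v - proj_W(v)) · u_2 = 0  (should be 0).
Result: proj_W(v) = (37/13, -2/13, -3/13, -10/13).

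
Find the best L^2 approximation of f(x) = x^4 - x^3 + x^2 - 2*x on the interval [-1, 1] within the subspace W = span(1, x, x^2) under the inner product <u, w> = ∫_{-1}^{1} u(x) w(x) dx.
g(x) = 13*x^2/7 - 13*x/5 - 3/35

The best approximation g ∈ W is the orthogonal projection of f onto W. Writing g = a_0 + a_1 x + a_2 x^2, the coefficients solve the normal equations G · a = b where
  G_{ij} = <φ_i, φ_j> and b_i = <f, φ_i>, with φ_0 = 1, φ_1 = x, φ_2 = x^2.
G =
  [2, 0, 2/3]
  [0, 2/3, 0]
  [2/3, 0, 2/5],
b = (16/15, -26/15, 24/35).
Solving gives a_0 = -3/35, a_1 = -13/5, a_2 = 13/7, so
  g(x) = 13*x^2/7 - 13*x/5 - 3/35.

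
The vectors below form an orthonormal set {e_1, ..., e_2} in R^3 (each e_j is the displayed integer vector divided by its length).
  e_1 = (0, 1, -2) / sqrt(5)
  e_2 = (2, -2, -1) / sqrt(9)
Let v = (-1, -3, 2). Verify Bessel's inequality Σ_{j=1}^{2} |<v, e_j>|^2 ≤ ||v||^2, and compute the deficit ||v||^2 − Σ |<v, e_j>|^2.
Σ |<v, e_j>|^2 = 461/45; ||v||^2 = 14; deficit = 169/45

Write each e_j = u_j / sqrt(<u_j, u_j>) where u_j is the displayed integer vector. Then <v, e_j> = <v, u_j> / sqrt(<u_j, u_j>), so |<v, e_j>|^2 = <v, u_j>^2 / <u_j, u_j>.
Coefficients: <v, e_1> = -7/sqrt(5), <v, e_2> = 2/sqrt(9).
Square and sum: Σ |<v, e_j>|^2 = 461/45.
Compute ||v||^2 = v·v = 14.
Deficit = 14 − 461/45 = 169/45 ≥ 0, confirming Bessel's inequality. (The deficit equals ||v − Σ <v,e_j> e_j||^2, the squared distance from v to span{e_j}.)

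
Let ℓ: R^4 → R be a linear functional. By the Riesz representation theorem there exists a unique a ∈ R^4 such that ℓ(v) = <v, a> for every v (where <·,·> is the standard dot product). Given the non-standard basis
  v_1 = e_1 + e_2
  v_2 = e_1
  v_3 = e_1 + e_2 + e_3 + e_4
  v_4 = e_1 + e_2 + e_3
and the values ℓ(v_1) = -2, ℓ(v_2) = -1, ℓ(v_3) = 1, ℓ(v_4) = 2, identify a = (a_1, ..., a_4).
a = (-1, -1, 4, -1)

Write a = (a_1, ..., a_4) in the standard basis. For each basis vector v_i, ℓ(v_i) = <v_i, a> is a linear equation in the a_j's. Collect the n equations into a matrix system V a = ℓ, where row i of V is v_i (expressed in the standard basis). Since V is invertible (lower-triangular with 1s on the diagonal, up to permutation), solve by back-substitution:
  V =
[[1, 1, 0, 0],
 [1, 0, 0, 0],
 [1, 1, 1, 1],
 [1, 1, 1, 0]]
  V a = (-2, -1, 1, 2)
Solving gives a = (-1, -1, 4, -1).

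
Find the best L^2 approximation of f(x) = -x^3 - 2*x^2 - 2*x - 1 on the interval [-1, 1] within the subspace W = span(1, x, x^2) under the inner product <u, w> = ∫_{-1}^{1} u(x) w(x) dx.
g(x) = -2*x^2 - 13*x/5 - 1

The best approximation g ∈ W is the orthogonal projection of f onto W. Writing g = a_0 + a_1 x + a_2 x^2, the coefficients solve the normal equations G · a = b where
  G_{ij} = <φ_i, φ_j> and b_i = <f, φ_i>, with φ_0 = 1, φ_1 = x, φ_2 = x^2.
G =
  [2, 0, 2/3]
  [0, 2/3, 0]
  [2/3, 0, 2/5],
b = (-10/3, -26/15, -22/15).
Solving gives a_0 = -1, a_1 = -13/5, a_2 = -2, so
  g(x) = -2*x^2 - 13*x/5 - 1.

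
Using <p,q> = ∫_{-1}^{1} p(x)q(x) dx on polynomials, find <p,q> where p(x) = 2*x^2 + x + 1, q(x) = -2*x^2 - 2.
<p,q> = -48/5

Expand the product: p(x)·q(x) = -4*x^4 - 2*x^3 - 6*x^2 - 2*x - 2.
∫_{-1}^{1} of each monomial x^k gives [2/(k+1) if k even, 0 if k odd]. Integrating term-by-term (or equivalently evaluating the antiderivative F(x) = -4*x^5/5 - x^4/2 - 2*x^3 - x^2 - 2*x at the endpoints):
  F(1) − F(−1) = -63/10 − (33/10) = -48/5.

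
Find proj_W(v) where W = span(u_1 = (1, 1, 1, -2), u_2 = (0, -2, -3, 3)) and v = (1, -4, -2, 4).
proj_W(v) = (0, -26/11, -39/11, 39/11)

Set up U = [u_1 | ... | u_2] ∈ R^(4×2). The projector onto W = col(U) is P = U (U^T U)^(-1) U^T.
Compute U^T U =
  [7, -11]
  [-11, 22],
and U^T v = (-13, 26).
Solve U^T U · c = U^T v for the coefficients: c = (0, 13/11). The projection is proj_W(v) = U c.
Check: (v - proj_W(v)) · u_1 = 0  (should be 0).
Check: (v - proj_W(v)) · u_2 = 0  (should be 0).
Result: proj_W(v) = (0, -26/11, -39/11, 39/11).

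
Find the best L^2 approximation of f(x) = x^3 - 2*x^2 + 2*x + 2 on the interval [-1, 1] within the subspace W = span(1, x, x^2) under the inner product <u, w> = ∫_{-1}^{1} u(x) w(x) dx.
g(x) = -2*x^2 + 13*x/5 + 2

The best approximation g ∈ W is the orthogonal projection of f onto W. Writing g = a_0 + a_1 x + a_2 x^2, the coefficients solve the normal equations G · a = b where
  G_{ij} = <φ_i, φ_j> and b_i = <f, φ_i>, with φ_0 = 1, φ_1 = x, φ_2 = x^2.
G =
  [2, 0, 2/3]
  [0, 2/3, 0]
  [2/3, 0, 2/5],
b = (8/3, 26/15, 8/15).
Solving gives a_0 = 2, a_1 = 13/5, a_2 = -2, so
  g(x) = -2*x^2 + 13*x/5 + 2.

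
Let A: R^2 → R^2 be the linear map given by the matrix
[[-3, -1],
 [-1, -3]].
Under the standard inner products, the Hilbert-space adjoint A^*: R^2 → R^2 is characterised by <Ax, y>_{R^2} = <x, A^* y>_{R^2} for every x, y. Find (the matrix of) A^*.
A^* = A^T =
[[-3, -1],
 [-1, -3]]

For real matrices with standard dot products, the defining identity <Ax, y> = <x, A^* y> gives (Ax)^T y = x^T (A^*) y, i.e. x^T A^T y = x^T (A^*) y. Since this holds for all x, y, we must have A^* = A^T. Therefore
A^* =
[[-3, -1],
 [-1, -3]].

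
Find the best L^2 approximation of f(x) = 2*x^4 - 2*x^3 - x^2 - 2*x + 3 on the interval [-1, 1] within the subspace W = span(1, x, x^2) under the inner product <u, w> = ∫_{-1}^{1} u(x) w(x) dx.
g(x) = 5*x^2/7 - 16*x/5 + 99/35

The best approximation g ∈ W is the orthogonal projection of f onto W. Writing g = a_0 + a_1 x + a_2 x^2, the coefficients solve the normal equations G · a = b where
  G_{ij} = <φ_i, φ_j> and b_i = <f, φ_i>, with φ_0 = 1, φ_1 = x, φ_2 = x^2.
G =
  [2, 0, 2/3]
  [0, 2/3, 0]
  [2/3, 0, 2/5],
b = (92/15, -32/15, 76/35).
Solving gives a_0 = 99/35, a_1 = -16/5, a_2 = 5/7, so
  g(x) = 5*x^2/7 - 16*x/5 + 99/35.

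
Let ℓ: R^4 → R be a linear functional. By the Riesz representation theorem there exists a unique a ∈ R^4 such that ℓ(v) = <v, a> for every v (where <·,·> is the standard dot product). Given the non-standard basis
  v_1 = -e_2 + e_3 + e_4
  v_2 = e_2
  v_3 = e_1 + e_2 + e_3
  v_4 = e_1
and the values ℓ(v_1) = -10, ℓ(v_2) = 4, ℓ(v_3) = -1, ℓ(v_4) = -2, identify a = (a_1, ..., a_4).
a = (-2, 4, -3, -3)

Write a = (a_1, ..., a_4) in the standard basis. For each basis vector v_i, ℓ(v_i) = <v_i, a> is a linear equation in the a_j's. Collect the n equations into a matrix system V a = ℓ, where row i of V is v_i (expressed in the standard basis). Since V is invertible (lower-triangular with 1s on the diagonal, up to permutation), solve by back-substitution:
  V =
[[0, -1, 1, 1],
 [0, 1, 0, 0],
 [1, 1, 1, 0],
 [1, 0, 0, 0]]
  V a = (-10, 4, -1, -2)
Solving gives a = (-2, 4, -3, -3).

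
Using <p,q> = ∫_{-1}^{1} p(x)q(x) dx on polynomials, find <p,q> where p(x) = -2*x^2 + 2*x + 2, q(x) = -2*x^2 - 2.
<p,q> = -32/5

Expand the product: p(x)·q(x) = 4*x^4 - 4*x^3 - 4*x - 4.
∫_{-1}^{1} of each monomial x^k gives [2/(k+1) if k even, 0 if k odd]. Integrating term-by-term (or equivalently evaluating the antiderivative F(x) = 4*x^5/5 - x^4 - 2*x^2 - 4*x at the endpoints):
  F(1) − F(−1) = -31/5 − (1/5) = -32/5.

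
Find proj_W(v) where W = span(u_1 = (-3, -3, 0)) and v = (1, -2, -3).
proj_W(v) = (-1/2, -1/2, 0)

Set up U = [u_1 | ... | u_1] ∈ R^(3×1). The projector onto W = col(U) is P = U (U^T U)^(-1) U^T.
Compute U^T U =
  [18],
and U^T v = (3).
Solve U^T U · c = U^T v for the coefficients: c = (1/6). The projection is proj_W(v) = U c.
Check: (v - proj_W(v)) · u_1 = 0  (should be 0).
Result: proj_W(v) = (-1/2, -1/2, 0).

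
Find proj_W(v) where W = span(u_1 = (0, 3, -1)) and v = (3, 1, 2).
proj_W(v) = (0, 3/10, -1/10)

Set up U = [u_1 | ... | u_1] ∈ R^(3×1). The projector onto W = col(U) is P = U (U^T U)^(-1) U^T.
Compute U^T U =
  [10],
and U^T v = (1).
Solve U^T U · c = U^T v for the coefficients: c = (1/10). The projection is proj_W(v) = U c.
Check: (v - proj_W(v)) · u_1 = 0  (should be 0).
Result: proj_W(v) = (0, 3/10, -1/10).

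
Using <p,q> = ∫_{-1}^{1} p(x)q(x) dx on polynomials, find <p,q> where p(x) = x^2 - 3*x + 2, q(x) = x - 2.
<p,q> = -34/3

Expand the product: p(x)·q(x) = x^3 - 5*x^2 + 8*x - 4.
∫_{-1}^{1} of each monomial x^k gives [2/(k+1) if k even, 0 if k odd]. Integrating term-by-term (or equivalently evaluating the antiderivative F(x) = x^4/4 - 5*x^3/3 + 4*x^2 - 4*x at the endpoints):
  F(1) − F(−1) = -17/12 − (119/12) = -34/3.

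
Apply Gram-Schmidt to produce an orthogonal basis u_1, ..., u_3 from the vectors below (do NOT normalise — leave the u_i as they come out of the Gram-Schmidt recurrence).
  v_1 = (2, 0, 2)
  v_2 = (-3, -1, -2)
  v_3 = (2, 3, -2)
Orthogonal basis:
  u_1 = (2, 0, 2)
  u_2 = (-1/2, -1, 1/2)
  u_3 = (1/3, -1/3, -1/3)

Apply the Gram-Schmidt recurrence
  u_1 = v_1
  u_i = v_i − Σ_{j<i} ((v_i · u_j) / (u_j · u_j)) · u_j.

Step by step this gives:
  u_1 = (2, 0, 2)
  u_2 = (-1/2, -1, 1/2)
  u_3 = (1/3, -1/3, -1/3)

Orthogonality check:
  u_2 · u_1 = 0 (should be 0)
  u_3 · u_1 = 0 (should be 0)
  u_3 · u_2 = 0 (should be 0)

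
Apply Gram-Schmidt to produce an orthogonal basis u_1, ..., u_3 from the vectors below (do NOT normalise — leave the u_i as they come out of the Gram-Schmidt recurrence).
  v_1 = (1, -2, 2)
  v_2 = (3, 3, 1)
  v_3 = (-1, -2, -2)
Orthogonal basis:
  u_1 = (1, -2, 2)
  u_2 = (28/9, 25/9, 11/9)
  u_3 = (16/17, -10/17, -18/17)

Apply the Gram-Schmidt recurrence
  u_1 = v_1
  u_i = v_i − Σ_{j<i} ((v_i · u_j) / (u_j · u_j)) · u_j.

Step by step this gives:
  u_1 = (1, -2, 2)
  u_2 = (28/9, 25/9, 11/9)
  u_3 = (16/17, -10/17, -18/17)

Orthogonality check:
  u_2 · u_1 = 0 (should be 0)
  u_3 · u_1 = 0 (should be 0)
  u_3 · u_2 = 0 (should be 0)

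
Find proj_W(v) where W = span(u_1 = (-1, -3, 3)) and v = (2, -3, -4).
proj_W(v) = (5/19, 15/19, -15/19)

Set up U = [u_1 | ... | u_1] ∈ R^(3×1). The projector onto W = col(U) is P = U (U^T U)^(-1) U^T.
Compute U^T U =
  [19],
and U^T v = (-5).
Solve U^T U · c = U^T v for the coefficients: c = (-5/19). The projection is proj_W(v) = U c.
Check: (v - proj_W(v)) · u_1 = 0  (should be 0).
Result: proj_W(v) = (5/19, 15/19, -15/19).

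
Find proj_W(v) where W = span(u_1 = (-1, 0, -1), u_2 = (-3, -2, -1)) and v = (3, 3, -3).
proj_W(v) = (2, 4, -2)

Set up U = [u_1 | ... | u_2] ∈ R^(3×2). The projector onto W = col(U) is P = U (U^T U)^(-1) U^T.
Compute U^T U =
  [2, 4]
  [4, 14],
and U^T v = (0, -12).
Solve U^T U · c = U^T v for the coefficients: c = (4, -2). The projection is proj_W(v) = U c.
Check: (v - proj_W(v)) · u_1 = 0  (should be 0).
Check: (v - proj_W(v)) · u_2 = 0  (should be 0).
Result: proj_W(v) = (2, 4, -2).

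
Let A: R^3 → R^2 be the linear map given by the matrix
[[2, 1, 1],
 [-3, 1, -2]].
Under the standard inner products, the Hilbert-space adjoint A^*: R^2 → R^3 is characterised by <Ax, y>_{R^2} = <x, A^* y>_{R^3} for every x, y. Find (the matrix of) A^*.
A^* = A^T =
[[2, -3],
 [1, 1],
 [1, -2]]

For real matrices with standard dot products, the defining identity <Ax, y> = <x, A^* y> gives (Ax)^T y = x^T (A^*) y, i.e. x^T A^T y = x^T (A^*) y. Since this holds for all x, y, we must have A^* = A^T. Therefore
A^* =
[[2, -3],
 [1, 1],
 [1, -2]].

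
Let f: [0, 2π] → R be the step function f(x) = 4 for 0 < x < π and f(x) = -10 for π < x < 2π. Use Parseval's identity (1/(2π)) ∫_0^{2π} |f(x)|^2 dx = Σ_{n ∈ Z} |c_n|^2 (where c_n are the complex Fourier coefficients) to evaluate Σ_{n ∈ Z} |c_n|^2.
Σ |c_n|^2 = 58

Parseval equates the L^2 energy of f (normalised by 1/(2π)) with the ℓ^2 sum of its Fourier coefficients: (1/(2π)) ∫_0^{2π} |f|^2 = Σ |c_n|^2.
Compute the left side: (1/(2π)) [∫_0^π 4^2 dx + ∫_π^{2π} (-10)^2 dx] = (1/(2π)) · (16π + 100π) = (16 + 100)/2 = 58.
So Σ_{n ∈ Z} |c_n|^2 = 58.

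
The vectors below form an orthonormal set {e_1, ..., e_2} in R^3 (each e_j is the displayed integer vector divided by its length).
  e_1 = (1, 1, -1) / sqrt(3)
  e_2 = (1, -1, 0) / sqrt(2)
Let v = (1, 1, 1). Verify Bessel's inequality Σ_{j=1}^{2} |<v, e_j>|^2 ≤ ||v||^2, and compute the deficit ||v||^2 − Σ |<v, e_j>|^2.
Σ |<v, e_j>|^2 = 1/3; ||v||^2 = 3; deficit = 8/3

Write each e_j = u_j / sqrt(<u_j, u_j>) where u_j is the displayed integer vector. Then <v, e_j> = <v, u_j> / sqrt(<u_j, u_j>), so |<v, e_j>|^2 = <v, u_j>^2 / <u_j, u_j>.
Coefficients: <v, e_1> = 1/sqrt(3), <v, e_2> = 0/sqrt(2).
Square and sum: Σ |<v, e_j>|^2 = 1/3.
Compute ||v||^2 = v·v = 3.
Deficit = 3 − 1/3 = 8/3 ≥ 0, confirming Bessel's inequality. (The deficit equals ||v − Σ <v,e_j> e_j||^2, the squared distance from v to span{e_j}.)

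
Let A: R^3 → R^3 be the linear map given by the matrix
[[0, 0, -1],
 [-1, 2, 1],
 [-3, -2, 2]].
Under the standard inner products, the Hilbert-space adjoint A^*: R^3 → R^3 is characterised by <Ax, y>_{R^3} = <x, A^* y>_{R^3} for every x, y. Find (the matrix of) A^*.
A^* = A^T =
[[0, -1, -3],
 [0, 2, -2],
 [-1, 1, 2]]

For real matrices with standard dot products, the defining identity <Ax, y> = <x, A^* y> gives (Ax)^T y = x^T (A^*) y, i.e. x^T A^T y = x^T (A^*) y. Since this holds for all x, y, we must have A^* = A^T. Therefore
A^* =
[[0, -1, -3],
 [0, 2, -2],
 [-1, 1, 2]].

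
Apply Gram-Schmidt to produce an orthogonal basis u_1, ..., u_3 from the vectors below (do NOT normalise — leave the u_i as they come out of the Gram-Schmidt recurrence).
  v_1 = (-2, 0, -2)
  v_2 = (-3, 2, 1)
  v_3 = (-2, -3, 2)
Orthogonal basis:
  u_1 = (-2, 0, -2)
  u_2 = (-2, 2, 2)
  u_3 = (-5/3, -10/3, 5/3)

Apply the Gram-Schmidt recurrence
  u_1 = v_1
  u_i = v_i − Σ_{j<i} ((v_i · u_j) / (u_j · u_j)) · u_j.

Step by step this gives:
  u_1 = (-2, 0, -2)
  u_2 = (-2, 2, 2)
  u_3 = (-5/3, -10/3, 5/3)

Orthogonality check:
  u_2 · u_1 = 0 (should be 0)
  u_3 · u_1 = 0 (should be 0)
  u_3 · u_2 = 0 (should be 0)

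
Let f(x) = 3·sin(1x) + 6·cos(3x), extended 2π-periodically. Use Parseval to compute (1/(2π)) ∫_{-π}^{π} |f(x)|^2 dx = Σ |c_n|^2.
Σ |c_n|^2 = 45/2

Expand |f|^2 and use orthogonality of {sin(nx), cos(mx)} on [-π, π]:
  ∫_{-π}^{π} sin(nx)^2 dx = π, ∫ cos(mx)^2 dx = π, and cross terms integrate to 0.
So ∫_{-π}^{π} f(x)^2 dx = 3^2 · π + 6^2 · π = (9 + 36)π.
Divide by 2π: (9 + 36)/2 = 45/2.
By Parseval, this equals Σ |c_n|^2.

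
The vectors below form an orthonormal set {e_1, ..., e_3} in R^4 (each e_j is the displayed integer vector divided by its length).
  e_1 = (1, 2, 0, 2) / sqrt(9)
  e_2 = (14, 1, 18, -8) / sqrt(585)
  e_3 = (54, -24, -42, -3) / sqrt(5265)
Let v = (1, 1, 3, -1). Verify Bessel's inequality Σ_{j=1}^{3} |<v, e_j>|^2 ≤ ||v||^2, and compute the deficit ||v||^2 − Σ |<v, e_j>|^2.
Σ |<v, e_j>|^2 = 107/9; ||v||^2 = 12; deficit = 1/9

Write each e_j = u_j / sqrt(<u_j, u_j>) where u_j is the displayed integer vector. Then <v, e_j> = <v, u_j> / sqrt(<u_j, u_j>), so |<v, e_j>|^2 = <v, u_j>^2 / <u_j, u_j>.
Coefficients: <v, e_1> = 1/sqrt(9), <v, e_2> = 77/sqrt(585), <v, e_3> = -93/sqrt(5265).
Square and sum: Σ |<v, e_j>|^2 = 107/9.
Compute ||v||^2 = v·v = 12.
Deficit = 12 − 107/9 = 1/9 ≥ 0, confirming Bessel's inequality. (The deficit equals ||v − Σ <v,e_j> e_j||^2, the squared distance from v to span{e_j}.)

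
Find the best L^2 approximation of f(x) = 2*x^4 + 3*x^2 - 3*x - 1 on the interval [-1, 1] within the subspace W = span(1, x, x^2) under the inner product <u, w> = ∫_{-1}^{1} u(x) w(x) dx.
g(x) = 33*x^2/7 - 3*x - 41/35

The best approximation g ∈ W is the orthogonal projection of f onto W. Writing g = a_0 + a_1 x + a_2 x^2, the coefficients solve the normal equations G · a = b where
  G_{ij} = <φ_i, φ_j> and b_i = <f, φ_i>, with φ_0 = 1, φ_1 = x, φ_2 = x^2.
G =
  [2, 0, 2/3]
  [0, 2/3, 0]
  [2/3, 0, 2/5],
b = (4/5, -2, 116/105).
Solving gives a_0 = -41/35, a_1 = -3, a_2 = 33/7, so
  g(x) = 33*x^2/7 - 3*x - 41/35.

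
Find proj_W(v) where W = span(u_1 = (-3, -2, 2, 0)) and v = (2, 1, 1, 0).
proj_W(v) = (18/17, 12/17, -12/17, 0)

Set up U = [u_1 | ... | u_1] ∈ R^(4×1). The projector onto W = col(U) is P = U (U^T U)^(-1) U^T.
Compute U^T U =
  [17],
and U^T v = (-6).
Solve U^T U · c = U^T v for the coefficients: c = (-6/17). The projection is proj_W(v) = U c.
Check: (v - proj_W(v)) · u_1 = 0  (should be 0).
Result: proj_W(v) = (18/17, 12/17, -12/17, 0).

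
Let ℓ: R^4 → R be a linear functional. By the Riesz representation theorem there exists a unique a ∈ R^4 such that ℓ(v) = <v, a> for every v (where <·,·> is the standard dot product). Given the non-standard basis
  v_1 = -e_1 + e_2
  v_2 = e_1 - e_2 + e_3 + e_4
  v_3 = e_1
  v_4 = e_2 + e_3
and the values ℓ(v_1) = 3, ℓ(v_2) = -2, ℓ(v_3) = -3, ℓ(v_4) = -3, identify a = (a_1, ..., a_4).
a = (-3, 0, -3, 4)

Write a = (a_1, ..., a_4) in the standard basis. For each basis vector v_i, ℓ(v_i) = <v_i, a> is a linear equation in the a_j's. Collect the n equations into a matrix system V a = ℓ, where row i of V is v_i (expressed in the standard basis). Since V is invertible (lower-triangular with 1s on the diagonal, up to permutation), solve by back-substitution:
  V =
[[-1, 1, 0, 0],
 [1, -1, 1, 1],
 [1, 0, 0, 0],
 [0, 1, 1, 0]]
  V a = (3, -2, -3, -3)
Solving gives a = (-3, 0, -3, 4).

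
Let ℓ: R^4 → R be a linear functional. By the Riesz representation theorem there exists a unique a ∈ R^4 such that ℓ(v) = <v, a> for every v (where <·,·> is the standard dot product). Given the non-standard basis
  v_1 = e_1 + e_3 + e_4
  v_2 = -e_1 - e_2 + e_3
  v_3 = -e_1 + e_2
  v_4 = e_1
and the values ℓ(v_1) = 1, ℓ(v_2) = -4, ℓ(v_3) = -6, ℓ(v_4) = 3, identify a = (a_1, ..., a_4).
a = (3, -3, -4, 2)

Write a = (a_1, ..., a_4) in the standard basis. For each basis vector v_i, ℓ(v_i) = <v_i, a> is a linear equation in the a_j's. Collect the n equations into a matrix system V a = ℓ, where row i of V is v_i (expressed in the standard basis). Since V is invertible (lower-triangular with 1s on the diagonal, up to permutation), solve by back-substitution:
  V =
[[1, 0, 1, 1],
 [-1, -1, 1, 0],
 [-1, 1, 0, 0],
 [1, 0, 0, 0]]
  V a = (1, -4, -6, 3)
Solving gives a = (3, -3, -4, 2).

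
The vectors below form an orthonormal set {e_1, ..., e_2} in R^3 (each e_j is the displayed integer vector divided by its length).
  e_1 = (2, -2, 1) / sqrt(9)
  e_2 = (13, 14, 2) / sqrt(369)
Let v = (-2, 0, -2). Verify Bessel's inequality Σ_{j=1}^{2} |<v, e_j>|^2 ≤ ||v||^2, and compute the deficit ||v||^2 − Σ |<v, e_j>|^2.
Σ |<v, e_j>|^2 = 264/41; ||v||^2 = 8; deficit = 64/41

Write each e_j = u_j / sqrt(<u_j, u_j>) where u_j is the displayed integer vector. Then <v, e_j> = <v, u_j> / sqrt(<u_j, u_j>), so |<v, e_j>|^2 = <v, u_j>^2 / <u_j, u_j>.
Coefficients: <v, e_1> = -6/sqrt(9), <v, e_2> = -30/sqrt(369).
Square and sum: Σ |<v, e_j>|^2 = 264/41.
Compute ||v||^2 = v·v = 8.
Deficit = 8 − 264/41 = 64/41 ≥ 0, confirming Bessel's inequality. (The deficit equals ||v − Σ <v,e_j> e_j||^2, the squared distance from v to span{e_j}.)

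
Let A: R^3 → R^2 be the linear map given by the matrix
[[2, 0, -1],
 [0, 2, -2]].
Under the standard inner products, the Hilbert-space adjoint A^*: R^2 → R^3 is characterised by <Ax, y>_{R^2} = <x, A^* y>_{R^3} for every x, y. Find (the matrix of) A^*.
A^* = A^T =
[[2, 0],
 [0, 2],
 [-1, -2]]

For real matrices with standard dot products, the defining identity <Ax, y> = <x, A^* y> gives (Ax)^T y = x^T (A^*) y, i.e. x^T A^T y = x^T (A^*) y. Since this holds for all x, y, we must have A^* = A^T. Therefore
A^* =
[[2, 0],
 [0, 2],
 [-1, -2]].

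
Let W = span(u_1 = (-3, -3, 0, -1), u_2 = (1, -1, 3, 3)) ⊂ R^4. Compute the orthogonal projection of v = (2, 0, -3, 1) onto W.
proj_W(v) = (359/371, 79/53, -291/371, -139/371)

Set up U = [u_1 | ... | u_2] ∈ R^(4×2). The projector onto W = col(U) is P = U (U^T U)^(-1) U^T.
Compute U^T U =
  [19, -3]
  [-3, 20],
and U^T v = (-7, -4).
Solve U^T U · c = U^T v for the coefficients: c = (-152/371, -97/371). The projection is proj_W(v) = U c.
Check: (v - proj_W(v)) · u_1 = 0  (should be 0).
Check: (v - proj_W(v)) · u_2 = 0  (should be 0).
Result: proj_W(v) = (359/371, 79/53, -291/371, -139/371).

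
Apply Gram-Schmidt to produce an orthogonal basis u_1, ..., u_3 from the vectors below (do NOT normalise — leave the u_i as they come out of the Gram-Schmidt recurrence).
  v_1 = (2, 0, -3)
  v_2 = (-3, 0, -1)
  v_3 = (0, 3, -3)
Orthogonal basis:
  u_1 = (2, 0, -3)
  u_2 = (-33/13, 0, -22/13)
  u_3 = (0, 3, 0)

Apply the Gram-Schmidt recurrence
  u_1 = v_1
  u_i = v_i − Σ_{j<i} ((v_i · u_j) / (u_j · u_j)) · u_j.

Step by step this gives:
  u_1 = (2, 0, -3)
  u_2 = (-33/13, 0, -22/13)
  u_3 = (0, 3, 0)

Orthogonality check:
  u_2 · u_1 = 0 (should be 0)
  u_3 · u_1 = 0 (should be 0)
  u_3 · u_2 = 0 (should be 0)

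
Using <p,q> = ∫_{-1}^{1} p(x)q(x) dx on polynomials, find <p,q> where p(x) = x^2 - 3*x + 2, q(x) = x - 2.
<p,q> = -34/3

Expand the product: p(x)·q(x) = x^3 - 5*x^2 + 8*x - 4.
∫_{-1}^{1} of each monomial x^k gives [2/(k+1) if k even, 0 if k odd]. Integrating term-by-term (or equivalently evaluating the antiderivative F(x) = x^4/4 - 5*x^3/3 + 4*x^2 - 4*x at the endpoints):
  F(1) − F(−1) = -17/12 − (119/12) = -34/3.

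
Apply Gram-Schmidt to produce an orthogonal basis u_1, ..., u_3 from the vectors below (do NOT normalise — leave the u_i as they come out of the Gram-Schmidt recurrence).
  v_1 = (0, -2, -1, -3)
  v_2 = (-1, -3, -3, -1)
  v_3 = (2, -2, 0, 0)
Orthogonal basis:
  u_1 = (0, -2, -1, -3)
  u_2 = (-1, -9/7, -15/7, 11/7)
  u_3 = (35/17, -23/17, 7/17, 13/17)

Apply the Gram-Schmidt recurrence
  u_1 = v_1
  u_i = v_i − Σ_{j<i} ((v_i · u_j) / (u_j · u_j)) · u_j.

Step by step this gives:
  u_1 = (0, -2, -1, -3)
  u_2 = (-1, -9/7, -15/7, 11/7)
  u_3 = (35/17, -23/17, 7/17, 13/17)

Orthogonality check:
  u_2 · u_1 = 0 (should be 0)
  u_3 · u_1 = 0 (should be 0)
  u_3 · u_2 = 0 (should be 0)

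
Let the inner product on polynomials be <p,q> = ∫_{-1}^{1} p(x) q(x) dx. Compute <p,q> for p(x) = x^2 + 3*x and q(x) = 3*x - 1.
<p,q> = 16/3

Expand the product: p(x)·q(x) = 3*x^3 + 8*x^2 - 3*x.
∫_{-1}^{1} of each monomial x^k gives [2/(k+1) if k even, 0 if k odd]. Integrating term-by-term (or equivalently evaluating the antiderivative F(x) = 3*x^4/4 + 8*x^3/3 - 3*x^2/2 at the endpoints):
  F(1) − F(−1) = 23/12 − (-41/12) = 16/3.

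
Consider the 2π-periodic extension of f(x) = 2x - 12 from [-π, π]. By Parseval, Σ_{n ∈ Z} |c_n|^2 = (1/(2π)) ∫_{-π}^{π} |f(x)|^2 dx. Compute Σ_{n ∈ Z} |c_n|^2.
Σ |c_n|^2 = 4π^2/3 + 144

Expand and integrate term by term over [-π, π]:
  ∫ (2x)^2 dx = 4·(2π^3/3); ∫ 2·2·(-12)·x dx = 0 (odd integrand); ∫ (-12)^2 dx = 144·2π.
So (1/(2π)) ∫_{-π}^{π} (2x - 12)^2 dx = 4π^2/3 + 144 = 4π^2/3 + 144.
Parseval ⇒ Σ |c_n|^2 = 4π^2/3 + 144.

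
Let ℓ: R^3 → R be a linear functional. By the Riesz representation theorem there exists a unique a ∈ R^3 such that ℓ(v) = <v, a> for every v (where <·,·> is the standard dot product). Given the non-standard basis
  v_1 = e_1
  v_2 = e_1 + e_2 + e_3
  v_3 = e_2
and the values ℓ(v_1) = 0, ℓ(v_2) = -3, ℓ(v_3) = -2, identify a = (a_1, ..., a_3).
a = (0, -2, -1)

Write a = (a_1, ..., a_3) in the standard basis. For each basis vector v_i, ℓ(v_i) = <v_i, a> is a linear equation in the a_j's. Collect the n equations into a matrix system V a = ℓ, where row i of V is v_i (expressed in the standard basis). Since V is invertible (lower-triangular with 1s on the diagonal, up to permutation), solve by back-substitution:
  V =
[[1, 0, 0],
 [1, 1, 1],
 [0, 1, 0]]
  V a = (0, -3, -2)
Solving gives a = (0, -2, -1).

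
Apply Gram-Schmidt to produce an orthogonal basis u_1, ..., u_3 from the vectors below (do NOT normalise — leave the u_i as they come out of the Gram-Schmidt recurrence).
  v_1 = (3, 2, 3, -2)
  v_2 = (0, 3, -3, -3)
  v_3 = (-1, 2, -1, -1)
Orthogonal basis:
  u_1 = (3, 2, 3, -2)
  u_2 = (-9/26, 36/13, -87/26, -36/13)
  u_3 = (-65/77, 58/77, 39/77, 19/77)

Apply the Gram-Schmidt recurrence
  u_1 = v_1
  u_i = v_i − Σ_{j<i} ((v_i · u_j) / (u_j · u_j)) · u_j.

Step by step this gives:
  u_1 = (3, 2, 3, -2)
  u_2 = (-9/26, 36/13, -87/26, -36/13)
  u_3 = (-65/77, 58/77, 39/77, 19/77)

Orthogonality check:
  u_2 · u_1 = 0 (should be 0)
  u_3 · u_1 = 0 (should be 0)
  u_3 · u_2 = 0 (should be 0)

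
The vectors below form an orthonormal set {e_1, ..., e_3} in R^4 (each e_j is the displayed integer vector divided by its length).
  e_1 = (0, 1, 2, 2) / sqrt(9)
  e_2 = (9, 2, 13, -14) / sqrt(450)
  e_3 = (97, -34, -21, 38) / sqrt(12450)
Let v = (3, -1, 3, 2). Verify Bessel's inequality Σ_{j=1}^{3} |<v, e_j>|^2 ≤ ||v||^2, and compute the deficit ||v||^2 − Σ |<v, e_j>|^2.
Σ |<v, e_j>|^2 = 5243/249; ||v||^2 = 23; deficit = 484/249

Write each e_j = u_j / sqrt(<u_j, u_j>) where u_j is the displayed integer vector. Then <v, e_j> = <v, u_j> / sqrt(<u_j, u_j>), so |<v, e_j>|^2 = <v, u_j>^2 / <u_j, u_j>.
Coefficients: <v, e_1> = 9/sqrt(9), <v, e_2> = 36/sqrt(450), <v, e_3> = 338/sqrt(12450).
Square and sum: Σ |<v, e_j>|^2 = 5243/249.
Compute ||v||^2 = v·v = 23.
Deficit = 23 − 5243/249 = 484/249 ≥ 0, confirming Bessel's inequality. (The deficit equals ||v − Σ <v,e_j> e_j||^2, the squared distance from v to span{e_j}.)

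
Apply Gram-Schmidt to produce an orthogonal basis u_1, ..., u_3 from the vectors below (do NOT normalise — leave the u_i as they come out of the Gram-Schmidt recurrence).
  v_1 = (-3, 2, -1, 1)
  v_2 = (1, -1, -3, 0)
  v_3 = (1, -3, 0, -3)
Orthogonal basis:
  u_1 = (-3, 2, -1, 1)
  u_2 = (3/5, -11/15, -47/15, 2/15)
  u_3 = (-247/161, -199/161, -16/161, -359/161)

Apply the Gram-Schmidt recurrence
  u_1 = v_1
  u_i = v_i − Σ_{j<i} ((v_i · u_j) / (u_j · u_j)) · u_j.

Step by step this gives:
  u_1 = (-3, 2, -1, 1)
  u_2 = (3/5, -11/15, -47/15, 2/15)
  u_3 = (-247/161, -199/161, -16/161, -359/161)

Orthogonality check:
  u_2 · u_1 = 0 (should be 0)
  u_3 · u_1 = 0 (should be 0)
  u_3 · u_2 = 0 (should be 0)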